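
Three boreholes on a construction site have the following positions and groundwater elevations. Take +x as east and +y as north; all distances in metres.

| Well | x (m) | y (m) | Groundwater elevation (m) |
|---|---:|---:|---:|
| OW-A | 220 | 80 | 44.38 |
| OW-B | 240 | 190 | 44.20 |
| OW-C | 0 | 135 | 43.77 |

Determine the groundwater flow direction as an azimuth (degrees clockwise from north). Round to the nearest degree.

Taking OW-A as reference: OW-B−OW-A = (20, 110, -0.18); OW-C−OW-A = (-220, 55, -0.61).
Determinant of the coordinate differences = 20·55 − (-220)·110 = 25300.
∂h/∂x = [(-0.18)·55 − (-0.61)·110] / 25300 = +0.002261
∂h/∂y = [20·(-0.61) − (-220)·(-0.18)] / 25300 = -0.002047
Flow direction (−∇h) has components (-0.002261 E, +0.002047 N).
Azimuth = atan2(E, N) = atan2(-0.002261, +0.002047) = 312.2° ≈ 312°.

312°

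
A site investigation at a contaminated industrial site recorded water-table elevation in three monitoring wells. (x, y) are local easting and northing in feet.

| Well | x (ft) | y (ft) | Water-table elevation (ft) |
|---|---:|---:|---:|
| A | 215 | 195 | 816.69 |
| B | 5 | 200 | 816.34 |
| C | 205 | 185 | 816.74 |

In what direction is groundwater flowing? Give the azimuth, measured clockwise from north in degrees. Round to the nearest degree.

347°

Three-point gradient (reference A): Δ to B = (-210, 5, -0.35), Δ to C = (-10, -10, +0.05).
∂h/∂x = +0.001512, ∂h/∂y = -0.006512 (det = 2150).
Flow direction (−∇h) has components (-0.001512 E, +0.006512 N).
Azimuth = atan2(E, N) = atan2(-0.001512, +0.006512) = 346.9° ≈ 347°.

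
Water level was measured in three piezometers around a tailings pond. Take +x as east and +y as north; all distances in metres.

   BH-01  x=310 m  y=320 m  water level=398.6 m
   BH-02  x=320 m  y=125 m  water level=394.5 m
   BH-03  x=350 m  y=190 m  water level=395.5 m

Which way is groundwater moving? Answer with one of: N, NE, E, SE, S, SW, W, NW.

SE

Differences from BH-01: to BH-02 (Δx, Δy, Δh) = (10, -195, -4.1); to BH-03 = (40, -130, -3.1).
Solve a·Δx + b·Δy = Δh: det = 10·(-130) − 40·(-195) = 6500.
∂h/∂x = [(-4.1)·(-130) − (-3.1)·(-195)] / 6500 = -0.01100
∂h/∂y = [10·(-3.1) − 40·(-4.1)] / 6500 = +0.02046
Flow = −∇h = (+0.01100 east, -0.02046 north), which points southeast.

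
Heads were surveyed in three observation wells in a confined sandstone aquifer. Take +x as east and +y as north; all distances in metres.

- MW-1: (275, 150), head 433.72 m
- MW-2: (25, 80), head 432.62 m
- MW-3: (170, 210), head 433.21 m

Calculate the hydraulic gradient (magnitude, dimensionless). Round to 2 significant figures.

0.0046

Taking MW-1 as reference: MW-2−MW-1 = (-250, -70, -1.10); MW-3−MW-1 = (-105, 60, -0.51).
Determinant of the coordinate differences = (-250)·60 − (-105)·(-70) = -22350.
∂h/∂x = [(-1.10)·60 − (-0.51)·(-70)] / -22350 = +0.004550
∂h/∂y = [(-250)·(-0.51) − (-105)·(-1.10)] / -22350 = -0.0005369
|∇h| = √(0.004550² + -0.0005369²) = 0.004582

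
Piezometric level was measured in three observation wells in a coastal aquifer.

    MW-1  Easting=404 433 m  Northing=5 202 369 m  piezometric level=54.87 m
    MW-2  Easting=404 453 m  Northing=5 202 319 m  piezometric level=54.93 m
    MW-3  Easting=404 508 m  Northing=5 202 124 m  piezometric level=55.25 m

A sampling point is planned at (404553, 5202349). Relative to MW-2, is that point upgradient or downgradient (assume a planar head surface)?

Taking MW-1 as reference: MW-2−MW-1 = (20, -50, +0.06); MW-3−MW-1 = (75, -245, +0.38).
Determinant of the coordinate differences = 20·(-245) − 75·(-50) = -1150.
∂h/∂x = [(+0.06)·(-245) − (+0.38)·(-50)] / -1150 = -0.003739
∂h/∂y = [20·(+0.38) − 75·(+0.06)] / -1150 = -0.002696
Head at (404553, 5202349) = 54.87 + (-0.003739)·(120) + (-0.002696)·(-20) = 54.48 m.
That is lower than the 54.93 m at MW-2, so the point is downgradient.

downgradient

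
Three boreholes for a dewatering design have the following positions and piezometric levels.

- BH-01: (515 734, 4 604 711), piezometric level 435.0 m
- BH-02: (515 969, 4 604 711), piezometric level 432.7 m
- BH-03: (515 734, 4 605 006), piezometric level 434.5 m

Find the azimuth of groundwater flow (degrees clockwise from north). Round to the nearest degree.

∂h/∂x = (432.7 − 435.0) / (515969 − 515734) = -0.009787
∂h/∂y = (434.5 − 435.0) / (4605006 − 4604711) = -0.001695
Flow direction (−∇h) has components (+0.009787 E, +0.001695 N).
Azimuth = atan2(E, N) = atan2(+0.009787, +0.001695) = 80.2° ≈ 080°.

080°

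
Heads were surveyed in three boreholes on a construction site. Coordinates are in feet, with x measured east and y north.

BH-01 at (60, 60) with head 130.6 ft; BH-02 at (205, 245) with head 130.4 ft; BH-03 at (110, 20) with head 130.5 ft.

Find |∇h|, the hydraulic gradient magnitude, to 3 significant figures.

0.00179

With h = a·x + b·y + c and BH-01 as origin, the differences give:
  145·a + 185·b = -0.2
  50·a + (-40)·b = -0.1
Eliminate b (×(-40) and ×185, subtract): -15050·a = 26.50 → a = ∂h/∂x = -0.001761
Back-substitute: b = ∂h/∂y = +0.0002990.
|∇h| = √(-0.001761² + 0.0002990²) = 0.001786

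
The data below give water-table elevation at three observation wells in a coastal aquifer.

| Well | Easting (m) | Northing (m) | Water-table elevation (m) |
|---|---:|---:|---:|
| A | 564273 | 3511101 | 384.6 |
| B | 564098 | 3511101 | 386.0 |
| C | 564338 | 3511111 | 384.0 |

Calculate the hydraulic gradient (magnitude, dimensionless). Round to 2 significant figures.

Taking A as reference: B−A = (-175, 0, +1.4); C−A = (65, 10, -0.6).
Determinant of the coordinate differences = (-175)·10 − 65·0 = -1750.
∂h/∂x = [(+1.4)·10 − (-0.6)·0] / -1750 = -0.008000
∂h/∂y = [(-175)·(-0.6) − 65·(+1.4)] / -1750 = -0.008000
|∇h| = √(-0.008000² + -0.008000²) = 0.01131

0.011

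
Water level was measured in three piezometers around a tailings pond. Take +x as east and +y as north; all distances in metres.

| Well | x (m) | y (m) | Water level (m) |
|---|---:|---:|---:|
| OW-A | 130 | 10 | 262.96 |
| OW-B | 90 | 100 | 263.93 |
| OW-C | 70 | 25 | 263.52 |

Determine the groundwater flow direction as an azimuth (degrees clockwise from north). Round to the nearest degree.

Differences from OW-A: to OW-B (Δx, Δy, Δh) = (-40, 90, +0.97); to OW-C = (-60, 15, +0.56).
Solve a·Δx + b·Δy = Δh: det = (-40)·15 − (-60)·90 = 4800.
∂h/∂x = [(+0.97)·15 − (+0.56)·90] / 4800 = -0.007469
∂h/∂y = [(-40)·(+0.56) − (-60)·(+0.97)] / 4800 = +0.007458
Flow direction (−∇h) has components (+0.007469 E, -0.007458 N).
Azimuth = atan2(E, N) = atan2(+0.007469, -0.007458) = 135.0° ≈ 135°.

135°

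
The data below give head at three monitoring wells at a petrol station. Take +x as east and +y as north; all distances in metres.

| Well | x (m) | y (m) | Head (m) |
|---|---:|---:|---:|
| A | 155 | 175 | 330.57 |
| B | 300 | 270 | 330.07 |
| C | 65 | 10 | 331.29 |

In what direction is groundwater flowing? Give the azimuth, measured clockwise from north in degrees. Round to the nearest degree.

013°

With h = a·x + b·y + c and A as origin, the differences give:
  145·a + 95·b = -0.50
  (-90)·a + (-165)·b = +0.72
Eliminate b (×(-165) and ×95, subtract): -15375·a = 14.100 → a = ∂h/∂x = -0.0009171
Back-substitute: b = ∂h/∂y = -0.003863.
Flow direction (−∇h) has components (+0.0009171 E, +0.003863 N).
Azimuth = atan2(E, N) = atan2(+0.0009171, +0.003863) = 13.4° ≈ 013°.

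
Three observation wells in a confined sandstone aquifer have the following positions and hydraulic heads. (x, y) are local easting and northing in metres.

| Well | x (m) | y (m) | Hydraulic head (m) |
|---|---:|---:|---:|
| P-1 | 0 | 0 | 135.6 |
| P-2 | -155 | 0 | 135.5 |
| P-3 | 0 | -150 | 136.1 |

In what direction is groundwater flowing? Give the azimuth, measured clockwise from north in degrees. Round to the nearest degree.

∂h/∂x = (135.5 − 135.6) / (-155 − 0) = +0.0006452
∂h/∂y = (136.1 − 135.6) / (-150 − 0) = -0.003333
Flow direction (−∇h) has components (-0.0006452 E, +0.003333 N).
Azimuth = atan2(E, N) = atan2(-0.0006452, +0.003333) = 349.0° ≈ 349°.

349°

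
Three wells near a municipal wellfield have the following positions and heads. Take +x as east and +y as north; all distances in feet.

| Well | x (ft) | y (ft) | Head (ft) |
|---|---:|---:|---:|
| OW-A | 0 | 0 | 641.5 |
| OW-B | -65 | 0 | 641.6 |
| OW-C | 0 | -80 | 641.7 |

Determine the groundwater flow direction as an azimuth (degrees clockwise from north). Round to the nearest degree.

∂h/∂x = (641.6 − 641.5) / (-65 − 0) = -0.001538
∂h/∂y = (641.7 − 641.5) / (-80 − 0) = -0.002500
Flow direction (−∇h) has components (+0.001538 E, +0.002500 N).
Azimuth = atan2(E, N) = atan2(+0.001538, +0.002500) = 31.6° ≈ 032°.

032°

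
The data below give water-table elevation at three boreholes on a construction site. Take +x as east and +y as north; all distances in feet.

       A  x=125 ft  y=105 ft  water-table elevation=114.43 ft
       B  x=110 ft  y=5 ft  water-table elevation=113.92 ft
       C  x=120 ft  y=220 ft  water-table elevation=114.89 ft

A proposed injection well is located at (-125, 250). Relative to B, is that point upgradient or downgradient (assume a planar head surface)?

downgradient

Differences from A: to B (Δx, Δy, Δh) = (-15, -100, -0.51); to C = (-5, 115, +0.46).
Determinant of the coordinate differences = (-15)·115 − (-5)·(-100) = -2225.
∂h/∂x = [(-0.51)·115 − (+0.46)·(-100)] / -2225 = +0.005685
∂h/∂y = [(-15)·(+0.46) − (-5)·(-0.51)] / -2225 = +0.004247
Head at (-125, 250) = 114.43 + (+0.005685)·(-250) + (+0.004247)·(145) = 113.62 ft.
That is lower than the 113.92 ft at B, so the point is downgradient.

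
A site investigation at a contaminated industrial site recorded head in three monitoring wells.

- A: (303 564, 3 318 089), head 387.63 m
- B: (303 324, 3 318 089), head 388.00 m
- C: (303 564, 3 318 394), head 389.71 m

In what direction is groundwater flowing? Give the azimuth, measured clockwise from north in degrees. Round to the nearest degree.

167°

∂h/∂x = (388.00 − 387.63) / (303324 − 303564) = -0.001542
∂h/∂y = (389.71 − 387.63) / (3318394 − 3318089) = +0.006820
Flow direction (−∇h) has components (+0.001542 E, -0.006820 N).
Azimuth = atan2(E, N) = atan2(+0.001542, -0.006820) = 167.3° ≈ 167°.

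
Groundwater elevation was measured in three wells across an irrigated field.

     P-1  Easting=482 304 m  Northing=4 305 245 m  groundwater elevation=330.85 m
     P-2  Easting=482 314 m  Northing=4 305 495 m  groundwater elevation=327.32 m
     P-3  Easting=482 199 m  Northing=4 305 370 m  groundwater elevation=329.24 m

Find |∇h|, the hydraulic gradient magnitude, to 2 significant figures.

0.014

With h = a·x + b·y + c and P-1 as origin, the differences give:
  10·a + 250·b = -3.53
  (-105)·a + 125·b = -1.61
Eliminate b (×125 and ×250, subtract): 27500·a = -38.750 → a = ∂h/∂x = -0.001409
Back-substitute: b = ∂h/∂y = -0.01406.
|∇h| = √(-0.001409² + -0.01406²) = 0.01413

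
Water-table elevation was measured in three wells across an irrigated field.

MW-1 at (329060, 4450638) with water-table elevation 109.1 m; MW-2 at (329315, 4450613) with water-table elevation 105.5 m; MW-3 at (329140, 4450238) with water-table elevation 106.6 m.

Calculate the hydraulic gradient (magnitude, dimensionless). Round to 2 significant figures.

Differences from MW-1: to MW-2 (Δx, Δy, Δh) = (255, -25, -3.6); to MW-3 = (80, -400, -2.5).
Determinant of the coordinate differences = 255·(-400) − 80·(-25) = -100000.
∂h/∂x = [(-3.6)·(-400) − (-2.5)·(-25)] / -100000 = -0.01377
∂h/∂y = [255·(-2.5) − 80·(-3.6)] / -100000 = +0.003495
|∇h| = √(-0.01377² + 0.003495²) = 0.01421

0.014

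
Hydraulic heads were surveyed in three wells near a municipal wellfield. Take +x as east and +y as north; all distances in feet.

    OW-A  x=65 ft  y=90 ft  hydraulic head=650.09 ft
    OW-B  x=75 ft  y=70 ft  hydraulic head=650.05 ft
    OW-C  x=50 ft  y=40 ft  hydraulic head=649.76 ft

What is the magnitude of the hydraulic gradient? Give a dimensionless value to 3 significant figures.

Taking OW-A as reference: OW-B−OW-A = (10, -20, -0.04); OW-C−OW-A = (-15, -50, -0.33).
Solve a·Δx + b·Δy = Δh: det = 10·(-50) − (-15)·(-20) = -800.
∂h/∂x = [(-0.04)·(-50) − (-0.33)·(-20)] / -800 = +0.005750
∂h/∂y = [10·(-0.33) − (-15)·(-0.04)] / -800 = +0.004875
|∇h| = √(0.005750² + 0.004875²) = 0.007538

0.00754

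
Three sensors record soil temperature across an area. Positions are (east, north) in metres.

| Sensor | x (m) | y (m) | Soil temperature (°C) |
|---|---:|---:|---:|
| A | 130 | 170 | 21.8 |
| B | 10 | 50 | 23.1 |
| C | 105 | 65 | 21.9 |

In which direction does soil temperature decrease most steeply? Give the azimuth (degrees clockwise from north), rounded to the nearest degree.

099°

Three-point gradient (reference A): Δ to B = (-120, -120, +1.3), Δ to C = (-25, -105, +0.1).
∂T/∂x = -0.01297, ∂T/∂y = +0.002135 (det = 9600).
Steepest decrease is along −∇f: components (+0.01297 E, -0.002135 N).
Azimuth = atan2(+0.01297, -0.002135) = 99.4° ≈ 099°.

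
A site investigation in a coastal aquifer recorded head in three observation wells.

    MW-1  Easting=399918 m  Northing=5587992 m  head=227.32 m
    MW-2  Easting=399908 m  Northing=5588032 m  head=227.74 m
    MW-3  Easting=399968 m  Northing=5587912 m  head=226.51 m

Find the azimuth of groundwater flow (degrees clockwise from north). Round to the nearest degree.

185°

Differences from MW-1: to MW-2 (Δx, Δy, Δh) = (-10, 40, +0.42); to MW-3 = (50, -80, -0.81).
Solve a·Δx + b·Δy = Δh: det = (-10)·(-80) − 50·40 = -1200.
∂h/∂x = [(+0.42)·(-80) − (-0.81)·40] / -1200 = +0.001000
∂h/∂y = [(-10)·(-0.81) − 50·(+0.42)] / -1200 = +0.01075
Flow direction (−∇h) has components (-0.001000 E, -0.01075 N).
Azimuth = atan2(E, N) = atan2(-0.001000, -0.01075) = 185.3° ≈ 185°.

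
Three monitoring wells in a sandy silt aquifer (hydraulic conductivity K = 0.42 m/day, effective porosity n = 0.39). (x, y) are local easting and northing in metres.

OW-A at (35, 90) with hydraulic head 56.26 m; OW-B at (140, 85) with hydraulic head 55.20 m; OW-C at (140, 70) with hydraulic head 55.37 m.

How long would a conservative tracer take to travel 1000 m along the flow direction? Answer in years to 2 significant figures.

160 years

With h = a·x + b·y + c and OW-A as origin, the differences give:
  105·a + (-5)·b = -1.06
  105·a + (-20)·b = -0.89
Eliminate b (×(-20) and ×(-5), subtract): -1575·a = 16.750 → a = ∂h/∂x = -0.01063
Back-substitute: b = ∂h/∂y = -0.01133.
|∇h| = √(-0.01063² + -0.01133²) = 0.01554
Seepage velocity v = K·i/n = 0.42 × 0.01554 / 0.39 = 0.01674 m/day.
t = 1000 / 0.01674 = 5.974e+04 days = 164 years.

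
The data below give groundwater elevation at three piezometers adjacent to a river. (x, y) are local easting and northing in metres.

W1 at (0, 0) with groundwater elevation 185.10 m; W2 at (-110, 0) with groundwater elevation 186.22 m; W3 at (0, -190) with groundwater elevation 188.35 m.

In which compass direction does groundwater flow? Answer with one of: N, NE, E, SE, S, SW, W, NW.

NE

∂h/∂x = (186.22 − 185.10) / (-110 − 0) = -0.01018
∂h/∂y = (188.35 − 185.10) / (-190 − 0) = -0.01711
Flow = −∇h = (+0.01018 east, +0.01711 north), which points northeast.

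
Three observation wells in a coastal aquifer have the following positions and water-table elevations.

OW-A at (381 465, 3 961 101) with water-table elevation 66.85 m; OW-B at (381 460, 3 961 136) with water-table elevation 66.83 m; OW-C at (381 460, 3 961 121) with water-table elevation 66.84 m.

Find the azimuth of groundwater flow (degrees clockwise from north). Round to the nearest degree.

Taking OW-A as reference: OW-B−OW-A = (-5, 35, -0.02); OW-C−OW-A = (-5, 20, -0.01).
Determinant of the coordinate differences = (-5)·20 − (-5)·35 = 75.
∂h/∂x = [(-0.02)·20 − (-0.01)·35] / 75 = -0.0006667
∂h/∂y = [(-5)·(-0.01) − (-5)·(-0.02)] / 75 = -0.0006667
Flow direction (−∇h) has components (+0.0006667 E, +0.0006667 N).
Azimuth = atan2(E, N) = atan2(+0.0006667, +0.0006667) = 45.0° ≈ 045°.

045°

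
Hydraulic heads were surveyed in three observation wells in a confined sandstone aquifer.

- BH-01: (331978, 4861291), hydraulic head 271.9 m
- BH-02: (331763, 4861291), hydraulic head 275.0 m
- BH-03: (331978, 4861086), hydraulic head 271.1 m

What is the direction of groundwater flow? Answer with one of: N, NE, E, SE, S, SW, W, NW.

∂h/∂x = (275.0 − 271.9) / (331763 − 331978) = -0.01442
∂h/∂y = (271.1 − 271.9) / (4861086 − 4861291) = +0.003902
Flow = −∇h = (+0.01442 east, -0.003902 north), which points east.

E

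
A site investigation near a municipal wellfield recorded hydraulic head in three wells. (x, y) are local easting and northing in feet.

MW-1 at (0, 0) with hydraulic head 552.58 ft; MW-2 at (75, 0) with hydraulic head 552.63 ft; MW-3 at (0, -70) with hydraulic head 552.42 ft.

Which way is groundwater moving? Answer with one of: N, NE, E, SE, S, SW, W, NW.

S

∂h/∂x = (552.63 − 552.58) / (75 − 0) = +0.0006667
∂h/∂y = (552.42 − 552.58) / (-70 − 0) = +0.002286
Flow = −∇h = (-0.0006667 east, -0.002286 north), which points south.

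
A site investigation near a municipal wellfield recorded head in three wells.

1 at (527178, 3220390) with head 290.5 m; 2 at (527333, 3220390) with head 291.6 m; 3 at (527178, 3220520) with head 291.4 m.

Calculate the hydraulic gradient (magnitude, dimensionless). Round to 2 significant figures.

0.0099

∂h/∂x = (291.6 − 290.5) / (527333 − 527178) = +0.007097
∂h/∂y = (291.4 − 290.5) / (3220520 − 3220390) = +0.006923
|∇h| = √(0.007097² + 0.006923²) = 0.009914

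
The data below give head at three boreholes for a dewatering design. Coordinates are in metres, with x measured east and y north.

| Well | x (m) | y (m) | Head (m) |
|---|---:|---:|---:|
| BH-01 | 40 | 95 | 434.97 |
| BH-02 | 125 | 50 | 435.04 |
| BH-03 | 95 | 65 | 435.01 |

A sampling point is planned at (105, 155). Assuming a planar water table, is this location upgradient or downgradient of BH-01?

Differences from BH-01: to BH-02 (Δx, Δy, Δh) = (85, -45, +0.07); to BH-03 = (55, -30, +0.04).
Determinant of the coordinate differences = 85·(-30) − 55·(-45) = -75.
∂h/∂x = [(+0.07)·(-30) − (+0.04)·(-45)] / -75 = +0.004000
∂h/∂y = [85·(+0.04) − 55·(+0.07)] / -75 = +0.006000
Head at (105, 155) = 434.97 + (+0.004000)·(65) + (+0.006000)·(60) = 435.59 m.
That is higher than the 434.97 m at BH-01, so the point is upgradient.

upgradient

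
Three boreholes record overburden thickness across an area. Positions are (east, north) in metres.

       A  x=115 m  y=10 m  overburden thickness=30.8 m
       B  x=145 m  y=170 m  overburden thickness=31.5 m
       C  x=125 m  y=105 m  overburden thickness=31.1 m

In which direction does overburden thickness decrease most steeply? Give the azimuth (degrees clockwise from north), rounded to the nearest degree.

Taking A as reference: B−A = (30, 160, +0.7); C−A = (10, 95, +0.3).
Solve a·Δx + b·Δy = Δd: det = 30·95 − 10·160 = 1250.
∂d/∂x = [(+0.7)·95 − (+0.3)·160] / 1250 = +0.01480
∂d/∂y = [30·(+0.3) − 10·(+0.7)] / 1250 = +0.001600
Steepest decrease is along −∇f: components (-0.01480 E, -0.001600 N).
Azimuth = atan2(-0.01480, -0.001600) = 263.8° ≈ 264°.

264°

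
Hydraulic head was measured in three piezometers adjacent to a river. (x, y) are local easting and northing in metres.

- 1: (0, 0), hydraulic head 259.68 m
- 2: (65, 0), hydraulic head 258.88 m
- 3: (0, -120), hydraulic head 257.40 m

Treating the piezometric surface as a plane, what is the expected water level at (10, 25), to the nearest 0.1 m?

260.0 m

∂h/∂x = (258.88 − 259.68) / (65 − 0) = -0.01231
∂h/∂y = (257.40 − 259.68) / (-120 − 0) = +0.01900
h(10, 25) = 259.68 + (-0.01231)·(10) + (+0.01900)·(25) = 259.68 -0.123 +0.475 = 260.032 m.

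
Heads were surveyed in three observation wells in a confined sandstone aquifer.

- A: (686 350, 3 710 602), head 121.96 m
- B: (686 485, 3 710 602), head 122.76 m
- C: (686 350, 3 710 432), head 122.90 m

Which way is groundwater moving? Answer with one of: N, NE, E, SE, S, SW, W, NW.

NW

∂h/∂x = (122.76 − 121.96) / (686485 − 686350) = +0.005926
∂h/∂y = (122.90 − 121.96) / (3710432 − 3710602) = -0.005529
Flow = −∇h = (-0.005926 east, +0.005529 north), which points northwest.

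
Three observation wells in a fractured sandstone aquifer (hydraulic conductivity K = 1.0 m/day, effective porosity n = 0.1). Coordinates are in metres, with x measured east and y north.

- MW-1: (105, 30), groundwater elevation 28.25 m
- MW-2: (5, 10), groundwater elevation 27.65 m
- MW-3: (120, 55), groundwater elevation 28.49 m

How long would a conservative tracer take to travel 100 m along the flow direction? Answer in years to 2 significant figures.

With h = a·x + b·y + c and MW-1 as origin, the differences give:
  (-100)·a + (-20)·b = -0.60
  15·a + 25·b = +0.24
Eliminate b (×25 and ×(-20), subtract): -2200·a = -10.200 → a = ∂h/∂x = +0.004636
Back-substitute: b = ∂h/∂y = +0.006818.
|∇h| = √(0.004636² + 0.006818²) = 0.008245
Seepage velocity v = K·i/n = 1.0 × 0.008245 / 0.1 = 0.08245 m/day.
t = 100 / 0.08245 = 1213 days = 3.32 years.

3.3 years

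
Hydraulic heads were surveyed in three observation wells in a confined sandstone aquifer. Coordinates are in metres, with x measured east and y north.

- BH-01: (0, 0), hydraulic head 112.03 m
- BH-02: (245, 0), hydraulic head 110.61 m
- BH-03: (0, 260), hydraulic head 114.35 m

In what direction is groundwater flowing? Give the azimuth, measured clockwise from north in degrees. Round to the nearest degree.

147°

∂h/∂x = (110.61 − 112.03) / (245 − 0) = -0.005796
∂h/∂y = (114.35 − 112.03) / (260 − 0) = +0.008923
Flow direction (−∇h) has components (+0.005796 E, -0.008923 N).
Azimuth = atan2(E, N) = atan2(+0.005796, -0.008923) = 147.0° ≈ 147°.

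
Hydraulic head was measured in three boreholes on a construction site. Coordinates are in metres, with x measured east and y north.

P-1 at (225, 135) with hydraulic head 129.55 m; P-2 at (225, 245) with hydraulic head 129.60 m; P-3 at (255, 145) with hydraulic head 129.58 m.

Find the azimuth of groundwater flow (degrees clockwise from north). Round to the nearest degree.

242°

Differences from P-1: to P-2 (Δx, Δy, Δh) = (0, 110, +0.05); to P-3 = (30, 10, +0.03).
Determinant of the coordinate differences = 0·10 − 30·110 = -3300.
∂h/∂x = [(+0.05)·10 − (+0.03)·110] / -3300 = +0.0008485
∂h/∂y = [0·(+0.03) − 30·(+0.05)] / -3300 = +0.0004545
Flow direction (−∇h) has components (-0.0008485 E, -0.0004545 N).
Azimuth = atan2(E, N) = atan2(-0.0008485, -0.0004545) = 241.8° ≈ 242°.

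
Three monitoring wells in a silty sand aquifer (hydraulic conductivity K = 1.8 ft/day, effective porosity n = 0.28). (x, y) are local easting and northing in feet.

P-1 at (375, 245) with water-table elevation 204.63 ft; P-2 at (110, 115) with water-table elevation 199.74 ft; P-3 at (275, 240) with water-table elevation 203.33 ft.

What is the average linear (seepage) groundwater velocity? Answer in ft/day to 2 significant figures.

0.11 ft/day

With h = a·x + b·y + c and P-1 as origin, the differences give:
  (-265)·a + (-130)·b = -4.89
  (-100)·a + (-5)·b = -1.30
Eliminate b (×(-5) and ×(-130), subtract): -11675·a = -144.550 → a = ∂h/∂x = +0.01238
Back-substitute: b = ∂h/∂y = +0.01238.
|∇h| = √(0.01238² + 0.01238²) = 0.01751
Seepage velocity v = K·i/n = 1.8 × 0.01751 / 0.28 = 0.1126 ft/day.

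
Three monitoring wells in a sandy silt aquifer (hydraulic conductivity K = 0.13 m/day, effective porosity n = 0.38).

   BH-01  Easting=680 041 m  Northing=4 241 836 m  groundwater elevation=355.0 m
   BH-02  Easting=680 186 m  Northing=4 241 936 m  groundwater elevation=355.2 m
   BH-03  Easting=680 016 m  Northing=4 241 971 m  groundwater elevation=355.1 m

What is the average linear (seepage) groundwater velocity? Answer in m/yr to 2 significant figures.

0.15 m/yr

With h = a·x + b·y + c and BH-01 as origin, the differences give:
  145·a + 100·b = +0.2
  (-25)·a + 135·b = +0.1
Eliminate b (×135 and ×100, subtract): 22075·a = 17.00 → a = ∂h/∂x = +0.0007701
Back-substitute: b = ∂h/∂y = +0.0008834.
|∇h| = √(0.0007701² + 0.0008834²) = 0.001172
Seepage velocity v = K·i/n = 0.13 × 0.001172 / 0.38 = 0.0004009 m/day = 0.1464 m/yr.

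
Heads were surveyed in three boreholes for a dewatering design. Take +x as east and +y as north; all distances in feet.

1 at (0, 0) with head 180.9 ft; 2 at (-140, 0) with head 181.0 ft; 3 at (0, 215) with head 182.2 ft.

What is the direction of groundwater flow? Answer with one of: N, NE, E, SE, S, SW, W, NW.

S

∂h/∂x = (181.0 − 180.9) / (-140 − 0) = -0.0007143
∂h/∂y = (182.2 − 180.9) / (215 − 0) = +0.006047
Flow = −∇h = (+0.0007143 east, -0.006047 north), which points south.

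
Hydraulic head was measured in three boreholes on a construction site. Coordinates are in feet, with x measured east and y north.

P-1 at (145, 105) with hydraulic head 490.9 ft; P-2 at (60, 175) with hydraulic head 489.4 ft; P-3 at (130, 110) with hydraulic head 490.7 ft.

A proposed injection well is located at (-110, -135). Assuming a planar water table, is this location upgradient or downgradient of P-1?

downgradient

Three-point gradient (reference P-1): Δ to P-2 = (-85, 70, -1.5), Δ to P-3 = (-15, 5, -0.2).
∂h/∂x = +0.01040, ∂h/∂y = -0.008800 (det = 625).
Head at (-110, -135) = 490.9 + (+0.01040)·(-255) + (-0.008800)·(-240) = 490.36 ft.
That is lower than the 490.9 ft at P-1, so the point is downgradient.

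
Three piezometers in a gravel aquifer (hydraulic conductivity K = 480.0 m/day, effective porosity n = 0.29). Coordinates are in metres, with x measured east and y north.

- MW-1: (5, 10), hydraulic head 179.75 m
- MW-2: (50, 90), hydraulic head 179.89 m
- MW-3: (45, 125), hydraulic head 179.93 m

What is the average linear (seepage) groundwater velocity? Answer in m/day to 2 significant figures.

Three-point gradient (reference MW-1): Δ to MW-2 = (45, 80, +0.14), Δ to MW-3 = (40, 115, +0.18).
∂h/∂x = +0.0008608, ∂h/∂y = +0.001266 (det = 1975).
|∇h| = √(0.0008608² + 0.001266²) = 0.001531
Seepage velocity v = K·i/n = 480.0 × 0.001531 / 0.29 = 2.534 m/day.

2.5 m/day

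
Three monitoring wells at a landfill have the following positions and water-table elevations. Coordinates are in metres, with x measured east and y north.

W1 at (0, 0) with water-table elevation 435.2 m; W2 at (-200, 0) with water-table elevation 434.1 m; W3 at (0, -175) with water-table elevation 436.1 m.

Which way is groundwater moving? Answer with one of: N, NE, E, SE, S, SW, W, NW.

NW

∂h/∂x = (434.1 − 435.2) / (-200 − 0) = +0.005500
∂h/∂y = (436.1 − 435.2) / (-175 − 0) = -0.005143
Flow = −∇h = (-0.005500 east, +0.005143 north), which points northwest.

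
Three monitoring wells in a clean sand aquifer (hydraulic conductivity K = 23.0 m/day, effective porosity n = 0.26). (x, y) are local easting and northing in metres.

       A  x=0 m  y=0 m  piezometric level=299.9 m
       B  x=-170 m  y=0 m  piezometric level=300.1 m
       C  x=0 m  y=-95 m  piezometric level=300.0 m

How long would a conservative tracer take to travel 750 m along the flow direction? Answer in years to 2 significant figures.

15 years

∂h/∂x = (300.1 − 299.9) / (-170 − 0) = -0.001176
∂h/∂y = (300.0 − 299.9) / (-95 − 0) = -0.001053
|∇h| = √(-0.001176² + -0.001053²) = 0.001579
Seepage velocity v = K·i/n = 23.0 × 0.001579 / 0.26 = 0.1397 m/day.
t = 750 / 0.1397 = 5369 days = 14.7 years.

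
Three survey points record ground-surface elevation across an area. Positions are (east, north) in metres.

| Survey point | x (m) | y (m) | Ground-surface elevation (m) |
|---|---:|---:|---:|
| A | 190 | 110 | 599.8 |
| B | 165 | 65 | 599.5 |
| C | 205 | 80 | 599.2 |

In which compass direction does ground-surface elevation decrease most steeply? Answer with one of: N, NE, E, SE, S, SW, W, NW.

SE

Differences from A: to B (Δx, Δy, Δh) = (-25, -45, -0.3); to C = (15, -30, -0.6).
Solve a·Δx + b·Δy = Δz: det = (-25)·(-30) − 15·(-45) = 1425.
∂z/∂x = [(-0.3)·(-30) − (-0.6)·(-45)] / 1425 = -0.01263
∂z/∂y = [(-25)·(-0.6) − 15·(-0.3)] / 1425 = +0.01368
Steepest decrease is along −∇f = (+0.01263 E, -0.01368 N) → southeast.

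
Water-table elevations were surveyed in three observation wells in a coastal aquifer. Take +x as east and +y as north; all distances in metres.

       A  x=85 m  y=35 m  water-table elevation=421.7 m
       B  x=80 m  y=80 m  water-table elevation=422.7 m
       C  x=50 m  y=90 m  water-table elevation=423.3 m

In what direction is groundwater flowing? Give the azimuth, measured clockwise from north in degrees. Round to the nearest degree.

148°

Taking A as reference: B−A = (-5, 45, +1.0); C−A = (-35, 55, +1.6).
Determinant of the coordinate differences = (-5)·55 − (-35)·45 = 1300.
∂h/∂x = [(+1.0)·55 − (+1.6)·45] / 1300 = -0.01308
∂h/∂y = [(-5)·(+1.6) − (-35)·(+1.0)] / 1300 = +0.02077
Flow direction (−∇h) has components (+0.01308 E, -0.02077 N).
Azimuth = atan2(E, N) = atan2(+0.01308, -0.02077) = 147.8° ≈ 148°.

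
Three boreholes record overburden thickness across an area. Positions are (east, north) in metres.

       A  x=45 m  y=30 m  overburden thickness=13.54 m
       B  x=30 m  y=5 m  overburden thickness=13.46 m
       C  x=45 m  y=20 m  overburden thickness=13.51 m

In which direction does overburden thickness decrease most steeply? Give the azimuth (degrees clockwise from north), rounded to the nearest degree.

186°

Taking A as reference: B−A = (-15, -25, -0.08); C−A = (0, -10, -0.03).
Determinant of the coordinate differences = (-15)·(-10) − 0·(-25) = 150.
∂d/∂x = [(-0.08)·(-10) − (-0.03)·(-25)] / 150 = +0.0003333
∂d/∂y = [(-15)·(-0.03) − 0·(-0.08)] / 150 = +0.003000
Steepest decrease is along −∇f: components (-0.0003333 E, -0.003000 N).
Azimuth = atan2(-0.0003333, -0.003000) = 186.3° ≈ 186°.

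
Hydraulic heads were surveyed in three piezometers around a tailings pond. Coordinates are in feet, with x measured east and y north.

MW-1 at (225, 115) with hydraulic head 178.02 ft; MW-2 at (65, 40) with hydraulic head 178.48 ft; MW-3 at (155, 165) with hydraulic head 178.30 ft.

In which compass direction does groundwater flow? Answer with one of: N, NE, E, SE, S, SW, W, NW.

E

Differences from MW-1: to MW-2 (Δx, Δy, Δh) = (-160, -75, +0.46); to MW-3 = (-70, 50, +0.28).
Determinant of the coordinate differences = (-160)·50 − (-70)·(-75) = -13250.
∂h/∂x = [(+0.46)·50 − (+0.28)·(-75)] / -13250 = -0.003321
∂h/∂y = [(-160)·(+0.28) − (-70)·(+0.46)] / -13250 = +0.0009509
Flow = −∇h = (+0.003321 east, -0.0009509 north), which points east.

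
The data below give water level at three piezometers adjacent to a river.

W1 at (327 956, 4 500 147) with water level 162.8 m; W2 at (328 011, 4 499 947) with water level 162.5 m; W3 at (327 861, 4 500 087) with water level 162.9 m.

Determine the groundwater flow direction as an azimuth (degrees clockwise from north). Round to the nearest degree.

Differences from W1: to W2 (Δx, Δy, Δh) = (55, -200, -0.3); to W3 = (-95, -60, +0.1).
Determinant of the coordinate differences = 55·(-60) − (-95)·(-200) = -22300.
∂h/∂x = [(-0.3)·(-60) − (+0.1)·(-200)] / -22300 = -0.001704
∂h/∂y = [55·(+0.1) − (-95)·(-0.3)] / -22300 = +0.001031
Flow direction (−∇h) has components (+0.001704 E, -0.001031 N).
Azimuth = atan2(E, N) = atan2(+0.001704, -0.001031) = 121.2° ≈ 121°.

121°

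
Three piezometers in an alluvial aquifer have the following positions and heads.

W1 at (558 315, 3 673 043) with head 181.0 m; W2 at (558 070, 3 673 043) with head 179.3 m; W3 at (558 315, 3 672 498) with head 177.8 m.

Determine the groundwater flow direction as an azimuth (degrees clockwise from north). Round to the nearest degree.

∂h/∂x = (179.3 − 181.0) / (558070 − 558315) = +0.006939
∂h/∂y = (177.8 − 181.0) / (3672498 − 3673043) = +0.005872
Flow direction (−∇h) has components (-0.006939 E, -0.005872 N).
Azimuth = atan2(E, N) = atan2(-0.006939, -0.005872) = 229.8° ≈ 230°.

230°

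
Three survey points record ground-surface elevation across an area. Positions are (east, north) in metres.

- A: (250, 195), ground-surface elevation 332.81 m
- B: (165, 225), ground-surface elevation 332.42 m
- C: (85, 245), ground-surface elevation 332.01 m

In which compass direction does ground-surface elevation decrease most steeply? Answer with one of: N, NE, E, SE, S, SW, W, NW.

Differences from A: to B (Δx, Δy, Δh) = (-85, 30, -0.39); to C = (-165, 50, -0.80).
Solve a·Δx + b·Δy = Δz: det = (-85)·50 − (-165)·30 = 700.
∂z/∂x = [(-0.39)·50 − (-0.80)·30] / 700 = +0.006429
∂z/∂y = [(-85)·(-0.80) − (-165)·(-0.39)] / 700 = +0.005214
Steepest decrease is along −∇f = (-0.006429 E, -0.005214 N) → southwest.

SW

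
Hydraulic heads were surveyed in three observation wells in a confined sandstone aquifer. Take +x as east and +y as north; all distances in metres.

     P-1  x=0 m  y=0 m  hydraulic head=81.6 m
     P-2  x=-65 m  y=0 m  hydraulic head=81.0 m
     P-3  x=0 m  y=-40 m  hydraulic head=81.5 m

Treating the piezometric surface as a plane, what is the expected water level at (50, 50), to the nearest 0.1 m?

∂h/∂x = (81.0 − 81.6) / (-65 − 0) = +0.009231
∂h/∂y = (81.5 − 81.6) / (-40 − 0) = +0.002500
h(50, 50) = 81.6 + (+0.009231)·(50) + (+0.002500)·(50) = 81.6 +0.462 +0.125 = 82.187 m.

82.2 m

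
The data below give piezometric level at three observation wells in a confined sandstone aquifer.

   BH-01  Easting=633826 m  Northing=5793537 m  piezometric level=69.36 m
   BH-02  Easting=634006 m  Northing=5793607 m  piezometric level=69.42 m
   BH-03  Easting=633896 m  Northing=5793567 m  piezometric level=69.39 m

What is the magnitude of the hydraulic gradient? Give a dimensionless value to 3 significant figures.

Three-point gradient (reference BH-01): Δ to BH-02 = (180, 70, +0.06), Δ to BH-03 = (70, 30, +0.03).
∂h/∂x = -0.0006000, ∂h/∂y = +0.002400 (det = 500).
|∇h| = √(-0.0006000² + 0.002400²) = 0.002474

0.00247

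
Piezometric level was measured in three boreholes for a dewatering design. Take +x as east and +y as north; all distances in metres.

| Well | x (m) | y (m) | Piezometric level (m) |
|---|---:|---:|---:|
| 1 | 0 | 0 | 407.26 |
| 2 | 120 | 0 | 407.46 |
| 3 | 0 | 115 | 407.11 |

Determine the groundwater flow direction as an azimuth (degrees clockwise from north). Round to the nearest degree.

308°

∂h/∂x = (407.46 − 407.26) / (120 − 0) = +0.001667
∂h/∂y = (407.11 − 407.26) / (115 − 0) = -0.001304
Flow direction (−∇h) has components (-0.001667 E, +0.001304 N).
Azimuth = atan2(E, N) = atan2(-0.001667, +0.001304) = 308.0° ≈ 308°.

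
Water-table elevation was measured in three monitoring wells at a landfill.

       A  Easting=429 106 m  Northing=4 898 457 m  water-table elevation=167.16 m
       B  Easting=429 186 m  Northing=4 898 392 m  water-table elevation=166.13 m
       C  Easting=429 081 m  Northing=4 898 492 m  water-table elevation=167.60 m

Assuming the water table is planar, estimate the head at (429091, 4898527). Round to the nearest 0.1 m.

167.8 m

Three-point gradient (reference A): Δ to B = (80, -65, -1.03), Δ to C = (-25, 35, +0.44).
∂h/∂x = -0.006340, ∂h/∂y = +0.008043 (det = 1175).
h(429091, 4898527) = 167.16 + (-0.006340)·(-15) + (+0.008043)·(70) = 167.16 +0.095 +0.563 = 167.818 m.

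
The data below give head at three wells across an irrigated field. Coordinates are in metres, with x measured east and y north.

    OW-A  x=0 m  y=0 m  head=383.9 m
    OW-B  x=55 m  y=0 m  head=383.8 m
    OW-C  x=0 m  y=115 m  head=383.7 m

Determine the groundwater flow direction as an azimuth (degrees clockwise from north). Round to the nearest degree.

∂h/∂x = (383.8 − 383.9) / (55 − 0) = -0.001818
∂h/∂y = (383.7 − 383.9) / (115 − 0) = -0.001739
Flow direction (−∇h) has components (+0.001818 E, +0.001739 N).
Azimuth = atan2(E, N) = atan2(+0.001818, +0.001739) = 46.3° ≈ 046°.

046°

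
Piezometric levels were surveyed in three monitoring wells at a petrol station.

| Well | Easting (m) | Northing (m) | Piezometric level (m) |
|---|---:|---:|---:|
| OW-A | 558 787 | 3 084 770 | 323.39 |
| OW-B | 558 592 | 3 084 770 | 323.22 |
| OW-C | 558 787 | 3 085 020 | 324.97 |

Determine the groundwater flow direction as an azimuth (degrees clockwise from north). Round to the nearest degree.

∂h/∂x = (323.22 − 323.39) / (558592 − 558787) = +0.0008718
∂h/∂y = (324.97 − 323.39) / (3085020 − 3084770) = +0.006320
Flow direction (−∇h) has components (-0.0008718 E, -0.006320 N).
Azimuth = atan2(E, N) = atan2(-0.0008718, -0.006320) = 187.9° ≈ 188°.

188°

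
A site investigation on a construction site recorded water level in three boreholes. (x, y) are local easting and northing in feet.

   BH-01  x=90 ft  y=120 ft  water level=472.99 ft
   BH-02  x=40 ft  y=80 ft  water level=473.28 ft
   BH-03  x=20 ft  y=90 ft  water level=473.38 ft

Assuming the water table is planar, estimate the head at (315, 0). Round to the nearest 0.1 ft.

With h = a·x + b·y + c and BH-01 as origin, the differences give:
  (-50)·a + (-40)·b = +0.29
  (-70)·a + (-30)·b = +0.39
Eliminate b (×(-30) and ×(-40), subtract): -1300·a = 6.900 → a = ∂h/∂x = -0.005308
Back-substitute: b = ∂h/∂y = -0.0006154.
h(315, 0) = 472.99 + (-0.005308)·(225) + (-0.0006154)·(-120) = 472.99 -1.194 +0.074 = 471.870 ft.

471.9 ft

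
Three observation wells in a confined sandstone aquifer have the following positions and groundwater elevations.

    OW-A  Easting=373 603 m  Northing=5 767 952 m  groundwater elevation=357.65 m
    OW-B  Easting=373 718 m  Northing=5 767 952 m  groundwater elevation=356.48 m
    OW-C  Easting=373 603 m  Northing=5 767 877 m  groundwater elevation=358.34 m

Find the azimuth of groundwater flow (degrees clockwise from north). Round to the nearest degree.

∂h/∂x = (356.48 − 357.65) / (373718 − 373603) = -0.01017
∂h/∂y = (358.34 − 357.65) / (5767877 − 5767952) = -0.009200
Flow direction (−∇h) has components (+0.01017 E, +0.009200 N).
Azimuth = atan2(E, N) = atan2(+0.01017, +0.009200) = 47.9° ≈ 048°.

048°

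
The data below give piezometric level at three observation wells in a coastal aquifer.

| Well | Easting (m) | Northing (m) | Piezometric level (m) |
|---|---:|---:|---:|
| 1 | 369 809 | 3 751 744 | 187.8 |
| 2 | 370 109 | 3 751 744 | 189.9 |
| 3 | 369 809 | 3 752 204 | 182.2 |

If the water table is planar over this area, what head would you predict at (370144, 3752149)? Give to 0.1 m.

185.2 m

∂h/∂x = (189.9 − 187.8) / (370109 − 369809) = +0.007000
∂h/∂y = (182.2 − 187.8) / (3752204 − 3751744) = -0.01217
h(370144, 3752149) = 187.8 + (+0.007000)·(335) + (-0.01217)·(405) = 187.8 +2.345 -4.930 = 185.215 m.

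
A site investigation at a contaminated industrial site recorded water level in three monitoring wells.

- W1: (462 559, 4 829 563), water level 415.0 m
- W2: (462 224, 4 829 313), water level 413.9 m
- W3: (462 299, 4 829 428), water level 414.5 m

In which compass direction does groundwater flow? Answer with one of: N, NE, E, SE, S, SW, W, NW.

With h = a·x + b·y + c and W1 as origin, the differences give:
  (-335)·a + (-250)·b = -1.1
  (-260)·a + (-135)·b = -0.5
Eliminate b (×(-135) and ×(-250), subtract): -19775·a = 23.50 → a = ∂h/∂x = -0.001188
Back-substitute: b = ∂h/∂y = +0.005992.
Flow = −∇h = (+0.001188 east, -0.005992 north), which points south.

S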